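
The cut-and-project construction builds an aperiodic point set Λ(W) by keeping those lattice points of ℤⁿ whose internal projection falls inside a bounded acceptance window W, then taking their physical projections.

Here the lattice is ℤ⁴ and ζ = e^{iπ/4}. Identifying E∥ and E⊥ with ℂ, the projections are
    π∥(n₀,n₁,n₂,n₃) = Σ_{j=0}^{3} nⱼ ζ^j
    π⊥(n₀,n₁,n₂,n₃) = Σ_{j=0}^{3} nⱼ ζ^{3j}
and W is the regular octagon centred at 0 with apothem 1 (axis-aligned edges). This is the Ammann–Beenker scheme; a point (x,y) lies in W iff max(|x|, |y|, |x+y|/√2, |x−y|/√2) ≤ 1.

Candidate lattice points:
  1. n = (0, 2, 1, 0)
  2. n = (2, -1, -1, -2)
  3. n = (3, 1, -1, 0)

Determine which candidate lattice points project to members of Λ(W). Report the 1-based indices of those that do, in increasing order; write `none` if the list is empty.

Internal map: ζ^{3j} for j=0..3 gives (1,0), (−√2/2,√2/2), (0,−1), (√2/2,√2/2).
candidate 1: n = (0, 2, 1, 0) → π⊥ ≈ (-1.41421, +0.41421); max(|x|,|y|,|x±y|/√2) = 1.41421 > 1 ⇒ ∉ W
candidate 2: n = (2, -1, -1, -2) → π⊥ ≈ (+1.29289, -1.12132); max(|x|,|y|,|x±y|/√2) = 1.70711 > 1 ⇒ ∉ W
candidate 3: n = (3, 1, -1, 0) → π⊥ ≈ (+2.29289, +1.70711); max(|x|,|y|,|x±y|/√2) = 2.82843 > 1 ⇒ ∉ W

none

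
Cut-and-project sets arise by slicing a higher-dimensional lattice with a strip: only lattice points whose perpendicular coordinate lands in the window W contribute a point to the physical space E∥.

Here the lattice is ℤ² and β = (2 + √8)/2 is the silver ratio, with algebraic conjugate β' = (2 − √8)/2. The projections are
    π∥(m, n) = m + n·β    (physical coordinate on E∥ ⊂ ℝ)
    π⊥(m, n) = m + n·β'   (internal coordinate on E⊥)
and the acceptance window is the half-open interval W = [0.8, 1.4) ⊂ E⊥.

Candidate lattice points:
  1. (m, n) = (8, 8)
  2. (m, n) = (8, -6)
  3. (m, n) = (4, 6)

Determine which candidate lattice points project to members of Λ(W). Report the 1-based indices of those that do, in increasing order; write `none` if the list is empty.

Numerically β ≈ 2.4142 and β' = −1/β ≈ -0.4142.
#1 (8,8): internal coord 8 + (8)·β' = +4.6863; +4.6863 ∉ [0.8, 1.4) → out
#2 (8,-6): internal coord 8 + (-6)·β' = +10.4853; +10.4853 ∉ [0.8, 1.4) → out
#3 (4,6): internal coord 4 + (6)·β' = +1.5147; +1.5147 ∉ [0.8, 1.4) → out

none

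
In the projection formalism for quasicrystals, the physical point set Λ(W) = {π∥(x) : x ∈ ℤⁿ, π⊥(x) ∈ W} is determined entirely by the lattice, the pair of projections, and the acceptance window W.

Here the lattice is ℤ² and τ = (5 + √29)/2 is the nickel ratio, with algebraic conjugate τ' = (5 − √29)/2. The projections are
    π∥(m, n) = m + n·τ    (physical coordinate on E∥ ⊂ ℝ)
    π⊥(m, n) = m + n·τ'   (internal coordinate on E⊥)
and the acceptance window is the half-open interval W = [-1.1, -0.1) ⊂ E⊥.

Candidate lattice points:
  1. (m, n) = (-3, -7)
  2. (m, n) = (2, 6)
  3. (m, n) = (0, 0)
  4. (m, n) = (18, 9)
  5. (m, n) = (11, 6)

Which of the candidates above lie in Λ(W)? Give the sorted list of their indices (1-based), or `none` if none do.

none

τ' = (5−√29)/2 ≈ -0.1926.
[1] lift (-3,-7): star map gives -1.6519; window check -1.1 ≤ -1.6519 < -0.1 is false → out
[2] lift (2,6): star map gives 0.8445; window check -1.1 ≤ 0.8445 < -0.1 is false → out
[3] lift (0,0): star map gives 0.0000; window check -1.1 ≤ 0.0000 < -0.1 is false → out
[4] lift (18,9): star map gives 16.2668; window check -1.1 ≤ 16.2668 < -0.1 is false → out
[5] lift (11,6): star map gives 9.8445; window check -1.1 ≤ 9.8445 < -0.1 is false → out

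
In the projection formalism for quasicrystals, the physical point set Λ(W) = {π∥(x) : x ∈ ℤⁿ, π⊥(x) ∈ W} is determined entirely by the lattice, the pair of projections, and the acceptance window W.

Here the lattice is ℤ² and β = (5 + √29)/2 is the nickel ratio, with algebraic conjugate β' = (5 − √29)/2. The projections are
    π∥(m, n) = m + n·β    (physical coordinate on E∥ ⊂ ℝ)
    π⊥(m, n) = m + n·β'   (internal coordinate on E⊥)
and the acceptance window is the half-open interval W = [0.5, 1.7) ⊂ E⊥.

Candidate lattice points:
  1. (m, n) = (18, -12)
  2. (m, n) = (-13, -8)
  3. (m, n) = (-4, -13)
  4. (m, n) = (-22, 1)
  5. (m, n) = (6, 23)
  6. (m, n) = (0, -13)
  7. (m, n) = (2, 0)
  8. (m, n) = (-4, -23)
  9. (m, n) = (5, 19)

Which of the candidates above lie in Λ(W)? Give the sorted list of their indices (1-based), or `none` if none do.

β' = (5−√29)/2 ≈ -0.19258.
[1] lift (18,-12): star map gives 20.31099; window check 0.5 ≤ 20.31099 < 1.7 is false → out
[2] lift (-13,-8): star map gives -11.45934; window check 0.5 ≤ -11.45934 < 1.7 is false → out
[3] lift (-4,-13): star map gives -1.49643; window check 0.5 ≤ -1.49643 < 1.7 is false → out
[4] lift (-22,1): star map gives -22.19258; window check 0.5 ≤ -22.19258 < 1.7 is false → out
[5] lift (6,23): star map gives 1.57060; window check 0.5 ≤ 1.57060 < 1.7 is true → IN Λ
[6] lift (0,-13): star map gives 2.50357; window check 0.5 ≤ 2.50357 < 1.7 is false → out
[7] lift (2,0): star map gives 2.00000; window check 0.5 ≤ 2.00000 < 1.7 is false → out
[8] lift (-4,-23): star map gives 0.42940; window check 0.5 ≤ 0.42940 < 1.7 is false → out
[9] lift (5,19): star map gives 1.34093; window check 0.5 ≤ 1.34093 < 1.7 is true → IN Λ

5, 9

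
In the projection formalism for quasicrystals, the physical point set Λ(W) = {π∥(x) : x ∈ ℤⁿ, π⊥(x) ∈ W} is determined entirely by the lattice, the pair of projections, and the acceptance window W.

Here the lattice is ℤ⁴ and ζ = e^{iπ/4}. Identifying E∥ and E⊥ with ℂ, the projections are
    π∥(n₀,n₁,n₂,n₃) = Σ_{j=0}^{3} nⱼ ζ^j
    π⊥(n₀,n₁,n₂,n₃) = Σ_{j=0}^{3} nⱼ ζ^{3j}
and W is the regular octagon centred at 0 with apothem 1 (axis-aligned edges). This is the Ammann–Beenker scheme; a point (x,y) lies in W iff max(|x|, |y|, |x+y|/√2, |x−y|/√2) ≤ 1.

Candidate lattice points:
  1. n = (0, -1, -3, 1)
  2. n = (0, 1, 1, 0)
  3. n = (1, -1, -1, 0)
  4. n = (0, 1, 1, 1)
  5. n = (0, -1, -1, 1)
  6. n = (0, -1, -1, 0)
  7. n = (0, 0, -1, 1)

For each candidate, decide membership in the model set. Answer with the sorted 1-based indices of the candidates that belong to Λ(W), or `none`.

2, 4, 6

π⊥(n) = n₀ + n₁ζ³ + n₂ζ⁶ + n₃ζ⁹ where ζ = e^{iπ/4}.
candidate 1: n = (0, -1, -3, 1) → π⊥ ≈ (+1.4142, +3.0000); max(|x|,|y|,|x±y|/√2) = 3.1213 > 1 ⇒ ∉ W
candidate 2: n = (0, 1, 1, 0) → π⊥ ≈ (-0.7071, -0.2929); max(|x|,|y|,|x±y|/√2) = 0.7071 ≤ 1 ⇒ ∈ W
candidate 3: n = (1, -1, -1, 0) → π⊥ ≈ (+1.7071, +0.2929); max(|x|,|y|,|x±y|/√2) = 1.7071 > 1 ⇒ ∉ W
candidate 4: n = (0, 1, 1, 1) → π⊥ ≈ (+0.0000, +0.4142); max(|x|,|y|,|x±y|/√2) = 0.4142 ≤ 1 ⇒ ∈ W
candidate 5: n = (0, -1, -1, 1) → π⊥ ≈ (+1.4142, +1.0000); max(|x|,|y|,|x±y|/√2) = 1.7071 > 1 ⇒ ∉ W
candidate 6: n = (0, -1, -1, 0) → π⊥ ≈ (+0.7071, +0.2929); max(|x|,|y|,|x±y|/√2) = 0.7071 ≤ 1 ⇒ ∈ W
candidate 7: n = (0, 0, -1, 1) → π⊥ ≈ (+0.7071, +1.7071); max(|x|,|y|,|x±y|/√2) = 1.7071 > 1 ⇒ ∉ W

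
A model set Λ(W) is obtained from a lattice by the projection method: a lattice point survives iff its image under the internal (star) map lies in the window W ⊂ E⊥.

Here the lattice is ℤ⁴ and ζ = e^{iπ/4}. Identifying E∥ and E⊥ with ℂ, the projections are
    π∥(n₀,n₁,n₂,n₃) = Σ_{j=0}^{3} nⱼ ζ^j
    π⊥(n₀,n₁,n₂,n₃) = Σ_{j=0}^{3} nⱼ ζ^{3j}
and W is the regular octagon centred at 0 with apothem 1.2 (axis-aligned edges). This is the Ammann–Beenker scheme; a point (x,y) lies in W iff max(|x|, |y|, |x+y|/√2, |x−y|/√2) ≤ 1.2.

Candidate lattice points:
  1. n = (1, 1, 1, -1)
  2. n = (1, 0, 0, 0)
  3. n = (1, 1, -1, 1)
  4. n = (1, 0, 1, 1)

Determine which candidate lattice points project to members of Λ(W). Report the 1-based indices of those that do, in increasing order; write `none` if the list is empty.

1, 2

With ζ = e^{iπ/4} the internal vectors are ζ^0,ζ^3,ζ^6,ζ^9.
candidate 1: n = (1, 1, 1, -1) → π⊥ ≈ (-0.414214, -1.000000); max(|x|,|y|,|x±y|/√2) = 1.000000 ≤ 1.2 ⇒ ∈ W
candidate 2: n = (1, 0, 0, 0) → π⊥ ≈ (+1.000000, +0.000000); max(|x|,|y|,|x±y|/√2) = 1.000000 ≤ 1.2 ⇒ ∈ W
candidate 3: n = (1, 1, -1, 1) → π⊥ ≈ (+1.000000, +2.414214); max(|x|,|y|,|x±y|/√2) = 2.414214 > 1.2 ⇒ ∉ W
candidate 4: n = (1, 0, 1, 1) → π⊥ ≈ (+1.707107, -0.292893); max(|x|,|y|,|x±y|/√2) = 1.707107 > 1.2 ⇒ ∉ W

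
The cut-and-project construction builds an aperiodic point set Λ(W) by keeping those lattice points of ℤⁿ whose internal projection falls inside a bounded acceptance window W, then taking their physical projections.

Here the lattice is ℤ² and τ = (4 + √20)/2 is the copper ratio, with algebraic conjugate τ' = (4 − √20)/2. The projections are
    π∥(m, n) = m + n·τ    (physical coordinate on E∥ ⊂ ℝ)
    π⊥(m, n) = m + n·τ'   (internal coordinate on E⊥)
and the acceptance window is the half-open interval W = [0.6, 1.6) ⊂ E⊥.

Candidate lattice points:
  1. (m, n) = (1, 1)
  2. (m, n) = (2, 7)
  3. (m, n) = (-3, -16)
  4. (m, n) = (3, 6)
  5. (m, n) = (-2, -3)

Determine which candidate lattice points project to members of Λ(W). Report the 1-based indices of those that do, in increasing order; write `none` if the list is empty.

Numerically τ ≈ 4.23607 and τ' = −1/τ ≈ -0.23607.
[1] lift (1,1): star map gives 0.76393; window check 0.6 ≤ 0.76393 < 1.6 is true → IN Λ
[2] lift (2,7): star map gives 0.34752; window check 0.6 ≤ 0.34752 < 1.6 is false → out
[3] lift (-3,-16): star map gives 0.77709; window check 0.6 ≤ 0.77709 < 1.6 is true → IN Λ
[4] lift (3,6): star map gives 1.58359; window check 0.6 ≤ 1.58359 < 1.6 is true → IN Λ
[5] lift (-2,-3): star map gives -1.29180; window check 0.6 ≤ -1.29180 < 1.6 is false → out

1, 3, 4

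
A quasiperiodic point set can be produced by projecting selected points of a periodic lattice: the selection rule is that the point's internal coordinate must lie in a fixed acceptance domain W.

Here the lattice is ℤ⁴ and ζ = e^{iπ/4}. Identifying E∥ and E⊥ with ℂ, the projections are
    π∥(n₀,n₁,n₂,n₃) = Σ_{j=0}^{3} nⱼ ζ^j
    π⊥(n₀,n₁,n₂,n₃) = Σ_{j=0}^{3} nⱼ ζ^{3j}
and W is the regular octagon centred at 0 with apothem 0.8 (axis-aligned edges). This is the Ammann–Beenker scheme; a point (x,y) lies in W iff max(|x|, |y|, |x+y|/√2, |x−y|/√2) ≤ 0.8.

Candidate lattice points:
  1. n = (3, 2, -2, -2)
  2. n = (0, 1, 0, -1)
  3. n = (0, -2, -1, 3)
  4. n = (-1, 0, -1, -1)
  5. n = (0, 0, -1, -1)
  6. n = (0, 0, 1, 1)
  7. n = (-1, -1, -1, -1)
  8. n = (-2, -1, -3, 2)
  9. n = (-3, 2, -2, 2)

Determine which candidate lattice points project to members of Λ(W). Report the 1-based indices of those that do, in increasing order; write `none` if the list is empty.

5, 6

π⊥(n) = n₀ + n₁ζ³ + n₂ζ⁶ + n₃ζ⁹ where ζ = e^{iπ/4}.
#1 (3, 2, -2, -2): internal (0.171573, 2.000000); octagon support 2.000000 vs apothem 0.8 → ∉ W
#2 (0, 1, 0, -1): internal (-1.414214, 0.000000); octagon support 1.414214 vs apothem 0.8 → ∉ W
#3 (0, -2, -1, 3): internal (3.535534, 1.707107); octagon support 3.707107 vs apothem 0.8 → ∉ W
#4 (-1, 0, -1, -1): internal (-1.707107, 0.292893); octagon support 1.707107 vs apothem 0.8 → ∉ W
#5 (0, 0, -1, -1): internal (-0.707107, 0.292893); octagon support 0.707107 vs apothem 0.8 → ∈ W
#6 (0, 0, 1, 1): internal (0.707107, -0.292893); octagon support 0.707107 vs apothem 0.8 → ∈ W
#7 (-1, -1, -1, -1): internal (-1.000000, -0.414214); octagon support 1.000000 vs apothem 0.8 → ∉ W
#8 (-2, -1, -3, 2): internal (0.121320, 3.707107); octagon support 3.707107 vs apothem 0.8 → ∉ W
#9 (-3, 2, -2, 2): internal (-3.000000, 4.828427); octagon support 5.535534 vs apothem 0.8 → ∉ W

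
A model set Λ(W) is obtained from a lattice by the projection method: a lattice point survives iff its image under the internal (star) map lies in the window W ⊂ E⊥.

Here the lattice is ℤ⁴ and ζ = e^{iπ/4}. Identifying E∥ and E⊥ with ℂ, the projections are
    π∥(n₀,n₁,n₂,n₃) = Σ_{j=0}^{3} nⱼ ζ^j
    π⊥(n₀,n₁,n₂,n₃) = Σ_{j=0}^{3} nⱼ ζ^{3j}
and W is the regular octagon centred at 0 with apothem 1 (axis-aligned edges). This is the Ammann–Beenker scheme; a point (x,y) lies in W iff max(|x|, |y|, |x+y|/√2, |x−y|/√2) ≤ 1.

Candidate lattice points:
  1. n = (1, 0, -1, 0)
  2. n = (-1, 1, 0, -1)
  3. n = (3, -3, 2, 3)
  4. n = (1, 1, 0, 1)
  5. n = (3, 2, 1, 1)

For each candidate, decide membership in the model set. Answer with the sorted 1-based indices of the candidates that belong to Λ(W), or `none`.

none

With ζ = e^{iπ/4} the internal vectors are ζ^0,ζ^3,ζ^6,ζ^9.
#1 (1, 0, -1, 0): internal (1.000000, 1.000000); octagon support 1.414214 vs apothem 1 → ∉ W
#2 (-1, 1, 0, -1): internal (-2.414214, 0.000000); octagon support 2.414214 vs apothem 1 → ∉ W
#3 (3, -3, 2, 3): internal (7.242641, -2.000000); octagon support 7.242641 vs apothem 1 → ∉ W
#4 (1, 1, 0, 1): internal (1.000000, 1.414214); octagon support 1.707107 vs apothem 1 → ∉ W
#5 (3, 2, 1, 1): internal (2.292893, 1.121320); octagon support 2.414214 vs apothem 1 → ∉ W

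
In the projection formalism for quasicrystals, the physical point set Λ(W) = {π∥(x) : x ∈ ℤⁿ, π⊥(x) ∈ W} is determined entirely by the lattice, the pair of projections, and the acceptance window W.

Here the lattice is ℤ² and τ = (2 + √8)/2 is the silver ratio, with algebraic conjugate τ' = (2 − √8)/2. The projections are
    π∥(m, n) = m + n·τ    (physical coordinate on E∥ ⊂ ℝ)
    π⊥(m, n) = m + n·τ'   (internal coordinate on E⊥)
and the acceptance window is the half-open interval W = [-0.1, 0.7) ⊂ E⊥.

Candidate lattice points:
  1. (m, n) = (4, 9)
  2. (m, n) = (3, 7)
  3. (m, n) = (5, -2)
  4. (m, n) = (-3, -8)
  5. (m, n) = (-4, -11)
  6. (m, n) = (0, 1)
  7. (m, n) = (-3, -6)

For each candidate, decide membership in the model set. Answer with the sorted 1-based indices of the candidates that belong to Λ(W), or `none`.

1, 2, 4, 5

Compute τ' = (2−√8)/2 = -0.41421, so π⊥(m,n) = m -0.41421·n.
#1 (4,9): internal coord 4 + (9)·τ' = +0.27208; +0.27208 ∈ [-0.1, 0.7) → IN Λ
#2 (3,7): internal coord 3 + (7)·τ' = +0.10051; +0.10051 ∈ [-0.1, 0.7) → IN Λ
#3 (5,-2): internal coord 5 + (-2)·τ' = +5.82843; +5.82843 ∉ [-0.1, 0.7) → out
#4 (-3,-8): internal coord -3 + (-8)·τ' = +0.31371; +0.31371 ∈ [-0.1, 0.7) → IN Λ
#5 (-4,-11): internal coord -4 + (-11)·τ' = +0.55635; +0.55635 ∈ [-0.1, 0.7) → IN Λ
#6 (0,1): internal coord 0 + (1)·τ' = -0.41421; -0.41421 ∉ [-0.1, 0.7) → out
#7 (-3,-6): internal coord -3 + (-6)·τ' = -0.51472; -0.51472 ∉ [-0.1, 0.7) → out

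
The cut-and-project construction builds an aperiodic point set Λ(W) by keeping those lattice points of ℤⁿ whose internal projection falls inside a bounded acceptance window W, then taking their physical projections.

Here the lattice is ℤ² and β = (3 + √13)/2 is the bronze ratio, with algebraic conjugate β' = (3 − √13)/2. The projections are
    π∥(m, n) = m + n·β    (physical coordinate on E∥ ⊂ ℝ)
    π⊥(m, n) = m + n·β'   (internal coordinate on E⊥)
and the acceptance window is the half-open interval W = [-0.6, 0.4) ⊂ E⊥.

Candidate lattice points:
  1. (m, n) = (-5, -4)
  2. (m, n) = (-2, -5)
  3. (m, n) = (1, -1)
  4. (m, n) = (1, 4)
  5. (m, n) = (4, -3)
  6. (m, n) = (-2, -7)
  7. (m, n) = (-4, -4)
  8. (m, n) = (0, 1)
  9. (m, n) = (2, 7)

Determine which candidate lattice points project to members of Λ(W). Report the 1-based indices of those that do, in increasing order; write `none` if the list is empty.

Compute β' = (3−√13)/2 = -0.3028, so π⊥(m,n) = m -0.3028·n.
candidate 1: (m,n)=(-5,-4) → π∥ = -5-4·β ≈ -18.2111, π⊥ = -5-4·β' ≈ -3.7889 ∉ [-0.6, 0.4) ⇒ out
candidate 2: (m,n)=(-2,-5) → π∥ = -2-5·β ≈ -18.5139, π⊥ = -2-5·β' ≈ -0.4861 ∈ [-0.6, 0.4) ⇒ IN Λ
candidate 3: (m,n)=(1,-1) → π∥ = 1-1·β ≈ -2.3028, π⊥ = 1-1·β' ≈ 1.3028 ∉ [-0.6, 0.4) ⇒ out
candidate 4: (m,n)=(1,4) → π∥ = 1+4·β ≈ 14.2111, π⊥ = 1+4·β' ≈ -0.2111 ∈ [-0.6, 0.4) ⇒ IN Λ
candidate 5: (m,n)=(4,-3) → π∥ = 4-3·β ≈ -5.9083, π⊥ = 4-3·β' ≈ 4.9083 ∉ [-0.6, 0.4) ⇒ out
candidate 6: (m,n)=(-2,-7) → π∥ = -2-7·β ≈ -25.1194, π⊥ = -2-7·β' ≈ 0.1194 ∈ [-0.6, 0.4) ⇒ IN Λ
candidate 7: (m,n)=(-4,-4) → π∥ = -4-4·β ≈ -17.2111, π⊥ = -4-4·β' ≈ -2.7889 ∉ [-0.6, 0.4) ⇒ out
candidate 8: (m,n)=(0,1) → π∥ = 0+1·β ≈ 3.3028, π⊥ = 0+1·β' ≈ -0.3028 ∈ [-0.6, 0.4) ⇒ IN Λ
candidate 9: (m,n)=(2,7) → π∥ = 2+7·β ≈ 25.1194, π⊥ = 2+7·β' ≈ -0.1194 ∈ [-0.6, 0.4) ⇒ IN Λ

2, 4, 6, 8, 9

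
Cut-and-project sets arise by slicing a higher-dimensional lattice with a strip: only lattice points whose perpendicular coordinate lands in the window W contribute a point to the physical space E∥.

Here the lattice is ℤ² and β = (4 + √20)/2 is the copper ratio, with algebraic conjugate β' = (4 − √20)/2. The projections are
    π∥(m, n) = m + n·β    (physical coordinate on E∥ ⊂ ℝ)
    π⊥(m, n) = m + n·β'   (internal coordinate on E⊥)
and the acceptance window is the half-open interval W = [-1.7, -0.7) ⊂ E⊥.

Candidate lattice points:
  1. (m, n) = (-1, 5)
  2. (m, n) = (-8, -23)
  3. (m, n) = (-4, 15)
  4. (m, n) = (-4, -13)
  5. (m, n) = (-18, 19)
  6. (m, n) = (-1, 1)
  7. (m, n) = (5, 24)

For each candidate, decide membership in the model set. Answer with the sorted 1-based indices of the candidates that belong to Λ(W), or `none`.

4, 6

Numerically β ≈ 4.23607 and β' = −1/β ≈ -0.23607.
#1 (-1,5): internal coord -1 + (5)·β' = -2.18034; -2.18034 ∉ [-1.7, -0.7) → out
#2 (-8,-23): internal coord -8 + (-23)·β' = -2.57044; -2.57044 ∉ [-1.7, -0.7) → out
#3 (-4,15): internal coord -4 + (15)·β' = -7.54102; -7.54102 ∉ [-1.7, -0.7) → out
#4 (-4,-13): internal coord -4 + (-13)·β' = -0.93112; -0.93112 ∈ [-1.7, -0.7) → IN Λ
#5 (-18,19): internal coord -18 + (19)·β' = -22.48529; -22.48529 ∉ [-1.7, -0.7) → out
#6 (-1,1): internal coord -1 + (1)·β' = -1.23607; -1.23607 ∈ [-1.7, -0.7) → IN Λ
#7 (5,24): internal coord 5 + (24)·β' = -0.66563; -0.66563 ∉ [-1.7, -0.7) → out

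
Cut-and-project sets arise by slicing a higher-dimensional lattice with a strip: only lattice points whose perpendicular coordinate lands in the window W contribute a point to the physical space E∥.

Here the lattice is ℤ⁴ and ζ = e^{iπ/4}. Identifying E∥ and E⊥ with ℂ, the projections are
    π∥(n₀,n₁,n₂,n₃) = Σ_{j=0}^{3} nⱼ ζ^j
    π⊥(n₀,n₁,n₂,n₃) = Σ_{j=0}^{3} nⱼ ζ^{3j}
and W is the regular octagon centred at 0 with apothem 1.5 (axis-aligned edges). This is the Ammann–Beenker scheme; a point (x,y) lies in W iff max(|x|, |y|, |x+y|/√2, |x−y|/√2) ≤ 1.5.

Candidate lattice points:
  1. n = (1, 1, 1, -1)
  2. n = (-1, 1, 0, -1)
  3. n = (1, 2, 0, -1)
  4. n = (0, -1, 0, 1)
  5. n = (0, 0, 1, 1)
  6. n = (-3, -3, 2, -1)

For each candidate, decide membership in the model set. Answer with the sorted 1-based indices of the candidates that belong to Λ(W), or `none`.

With ζ = e^{iπ/4} the internal vectors are ζ^0,ζ^3,ζ^6,ζ^9.
candidate 1: n = (1, 1, 1, -1) → π⊥ ≈ (-0.4142, -1.0000); max(|x|,|y|,|x±y|/√2) = 1.0000 ≤ 1.5 ⇒ ∈ W
candidate 2: n = (-1, 1, 0, -1) → π⊥ ≈ (-2.4142, +0.0000); max(|x|,|y|,|x±y|/√2) = 2.4142 > 1.5 ⇒ ∉ W
candidate 3: n = (1, 2, 0, -1) → π⊥ ≈ (-1.1213, +0.7071); max(|x|,|y|,|x±y|/√2) = 1.2929 ≤ 1.5 ⇒ ∈ W
candidate 4: n = (0, -1, 0, 1) → π⊥ ≈ (+1.4142, +0.0000); max(|x|,|y|,|x±y|/√2) = 1.4142 ≤ 1.5 ⇒ ∈ W
candidate 5: n = (0, 0, 1, 1) → π⊥ ≈ (+0.7071, -0.2929); max(|x|,|y|,|x±y|/√2) = 0.7071 ≤ 1.5 ⇒ ∈ W
candidate 6: n = (-3, -3, 2, -1) → π⊥ ≈ (-1.5858, -4.8284); max(|x|,|y|,|x±y|/√2) = 4.8284 > 1.5 ⇒ ∉ W

1, 3, 4, 5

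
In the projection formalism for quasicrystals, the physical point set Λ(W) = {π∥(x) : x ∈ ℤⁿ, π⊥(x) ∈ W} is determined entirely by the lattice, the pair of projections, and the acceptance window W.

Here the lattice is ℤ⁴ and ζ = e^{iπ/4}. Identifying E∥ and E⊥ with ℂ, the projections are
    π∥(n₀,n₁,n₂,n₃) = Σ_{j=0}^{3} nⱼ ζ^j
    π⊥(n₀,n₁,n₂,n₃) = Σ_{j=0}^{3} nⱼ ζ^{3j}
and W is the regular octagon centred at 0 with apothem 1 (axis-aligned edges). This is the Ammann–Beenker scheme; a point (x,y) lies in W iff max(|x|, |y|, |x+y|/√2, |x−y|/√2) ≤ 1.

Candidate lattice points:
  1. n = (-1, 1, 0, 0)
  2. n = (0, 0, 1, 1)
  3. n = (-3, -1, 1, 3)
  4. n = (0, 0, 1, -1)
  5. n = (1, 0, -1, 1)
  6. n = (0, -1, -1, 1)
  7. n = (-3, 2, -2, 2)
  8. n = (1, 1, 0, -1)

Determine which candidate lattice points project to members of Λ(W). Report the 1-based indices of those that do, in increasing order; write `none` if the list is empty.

Internal map: ζ^{3j} for j=0..3 gives (1,0), (−√2/2,√2/2), (0,−1), (√2/2,√2/2).
#1 (-1, 1, 0, 0): internal (-1.707107, 0.707107); octagon support 1.707107 vs apothem 1 → ∉ W
#2 (0, 0, 1, 1): internal (0.707107, -0.292893); octagon support 0.707107 vs apothem 1 → ∈ W
#3 (-3, -1, 1, 3): internal (-0.171573, 0.414214); octagon support 0.414214 vs apothem 1 → ∈ W
#4 (0, 0, 1, -1): internal (-0.707107, -1.707107); octagon support 1.707107 vs apothem 1 → ∉ W
#5 (1, 0, -1, 1): internal (1.707107, 1.707107); octagon support 2.414214 vs apothem 1 → ∉ W
#6 (0, -1, -1, 1): internal (1.414214, 1.000000); octagon support 1.707107 vs apothem 1 → ∉ W
#7 (-3, 2, -2, 2): internal (-3.000000, 4.828427); octagon support 5.535534 vs apothem 1 → ∉ W
#8 (1, 1, 0, -1): internal (-0.414214, 0.000000); octagon support 0.414214 vs apothem 1 → ∈ W

2, 3, 8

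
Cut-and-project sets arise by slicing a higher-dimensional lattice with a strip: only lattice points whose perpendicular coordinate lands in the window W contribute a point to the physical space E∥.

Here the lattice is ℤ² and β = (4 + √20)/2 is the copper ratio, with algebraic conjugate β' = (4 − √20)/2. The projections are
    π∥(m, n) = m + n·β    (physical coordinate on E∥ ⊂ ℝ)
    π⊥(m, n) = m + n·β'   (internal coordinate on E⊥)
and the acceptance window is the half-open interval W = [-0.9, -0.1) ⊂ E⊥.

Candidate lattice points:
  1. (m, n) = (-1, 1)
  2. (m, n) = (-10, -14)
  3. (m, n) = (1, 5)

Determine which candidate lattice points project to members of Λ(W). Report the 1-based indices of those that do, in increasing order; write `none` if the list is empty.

β' = (4−√20)/2 ≈ -0.23607.
candidate 1: (m,n)=(-1,1) → π∥ = -1+1·β ≈ 3.23607, π⊥ = -1+1·β' ≈ -1.23607 ∉ [-0.9, -0.1) ⇒ out
candidate 2: (m,n)=(-10,-14) → π∥ = -10-14·β ≈ -69.30495, π⊥ = -10-14·β' ≈ -6.69505 ∉ [-0.9, -0.1) ⇒ out
candidate 3: (m,n)=(1,5) → π∥ = 1+5·β ≈ 22.18034, π⊥ = 1+5·β' ≈ -0.18034 ∈ [-0.9, -0.1) ⇒ IN Λ

3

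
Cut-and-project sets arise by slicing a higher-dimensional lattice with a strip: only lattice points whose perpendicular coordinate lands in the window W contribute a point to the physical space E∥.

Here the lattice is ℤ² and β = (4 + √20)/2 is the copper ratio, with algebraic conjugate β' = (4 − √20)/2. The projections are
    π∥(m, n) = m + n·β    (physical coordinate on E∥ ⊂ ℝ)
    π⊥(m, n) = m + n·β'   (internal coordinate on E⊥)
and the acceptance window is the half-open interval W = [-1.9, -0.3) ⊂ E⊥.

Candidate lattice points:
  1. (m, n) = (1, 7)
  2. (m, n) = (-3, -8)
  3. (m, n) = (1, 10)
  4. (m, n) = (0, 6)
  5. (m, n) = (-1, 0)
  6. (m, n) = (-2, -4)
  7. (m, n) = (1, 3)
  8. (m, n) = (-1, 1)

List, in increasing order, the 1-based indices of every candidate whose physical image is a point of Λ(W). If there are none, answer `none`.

Compute β' = (4−√20)/2 = -0.2361, so π⊥(m,n) = m -0.2361·n.
#1 (1,7): internal coord 1 + (7)·β' = -0.6525; -0.6525 ∈ [-1.9, -0.3) → IN Λ
#2 (-3,-8): internal coord -3 + (-8)·β' = -1.1115; -1.1115 ∈ [-1.9, -0.3) → IN Λ
#3 (1,10): internal coord 1 + (10)·β' = -1.3607; -1.3607 ∈ [-1.9, -0.3) → IN Λ
#4 (0,6): internal coord 0 + (6)·β' = -1.4164; -1.4164 ∈ [-1.9, -0.3) → IN Λ
#5 (-1,0): internal coord -1 + (0)·β' = -1.0000; -1.0000 ∈ [-1.9, -0.3) → IN Λ
#6 (-2,-4): internal coord -2 + (-4)·β' = -1.0557; -1.0557 ∈ [-1.9, -0.3) → IN Λ
#7 (1,3): internal coord 1 + (3)·β' = +0.2918; +0.2918 ∉ [-1.9, -0.3) → out
#8 (-1,1): internal coord -1 + (1)·β' = -1.2361; -1.2361 ∈ [-1.9, -0.3) → IN Λ

1, 2, 3, 4, 5, 6, 8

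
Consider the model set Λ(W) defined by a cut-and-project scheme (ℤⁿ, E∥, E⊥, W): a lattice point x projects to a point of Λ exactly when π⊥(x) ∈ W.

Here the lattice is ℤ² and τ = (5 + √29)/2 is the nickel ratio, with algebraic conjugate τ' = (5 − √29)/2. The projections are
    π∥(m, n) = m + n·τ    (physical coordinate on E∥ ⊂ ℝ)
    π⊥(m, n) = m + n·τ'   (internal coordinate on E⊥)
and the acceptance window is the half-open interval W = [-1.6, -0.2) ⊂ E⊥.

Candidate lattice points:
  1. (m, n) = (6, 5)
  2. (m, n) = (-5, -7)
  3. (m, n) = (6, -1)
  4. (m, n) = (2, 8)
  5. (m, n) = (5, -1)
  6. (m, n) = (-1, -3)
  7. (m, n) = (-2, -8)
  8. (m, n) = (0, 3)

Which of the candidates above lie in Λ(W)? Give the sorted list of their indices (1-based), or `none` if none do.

6, 7, 8

τ' = (5−√29)/2 ≈ -0.192582.
candidate 1: (m,n)=(6,5) → π∥ = 6+5·τ ≈ 31.962912, π⊥ = 6+5·τ' ≈ 5.037088 ∉ [-1.6, -0.2) ⇒ out
candidate 2: (m,n)=(-5,-7) → π∥ = -5-7·τ ≈ -41.348077, π⊥ = -5-7·τ' ≈ -3.651923 ∉ [-1.6, -0.2) ⇒ out
candidate 3: (m,n)=(6,-1) → π∥ = 6-1·τ ≈ 0.807418, π⊥ = 6-1·τ' ≈ 6.192582 ∉ [-1.6, -0.2) ⇒ out
candidate 4: (m,n)=(2,8) → π∥ = 2+8·τ ≈ 43.540659, π⊥ = 2+8·τ' ≈ 0.459341 ∉ [-1.6, -0.2) ⇒ out
candidate 5: (m,n)=(5,-1) → π∥ = 5-1·τ ≈ -0.192582, π⊥ = 5-1·τ' ≈ 5.192582 ∉ [-1.6, -0.2) ⇒ out
candidate 6: (m,n)=(-1,-3) → π∥ = -1-3·τ ≈ -16.577747, π⊥ = -1-3·τ' ≈ -0.422253 ∈ [-1.6, -0.2) ⇒ IN Λ
candidate 7: (m,n)=(-2,-8) → π∥ = -2-8·τ ≈ -43.540659, π⊥ = -2-8·τ' ≈ -0.459341 ∈ [-1.6, -0.2) ⇒ IN Λ
candidate 8: (m,n)=(0,3) → π∥ = 0+3·τ ≈ 15.577747, π⊥ = 0+3·τ' ≈ -0.577747 ∈ [-1.6, -0.2) ⇒ IN Λ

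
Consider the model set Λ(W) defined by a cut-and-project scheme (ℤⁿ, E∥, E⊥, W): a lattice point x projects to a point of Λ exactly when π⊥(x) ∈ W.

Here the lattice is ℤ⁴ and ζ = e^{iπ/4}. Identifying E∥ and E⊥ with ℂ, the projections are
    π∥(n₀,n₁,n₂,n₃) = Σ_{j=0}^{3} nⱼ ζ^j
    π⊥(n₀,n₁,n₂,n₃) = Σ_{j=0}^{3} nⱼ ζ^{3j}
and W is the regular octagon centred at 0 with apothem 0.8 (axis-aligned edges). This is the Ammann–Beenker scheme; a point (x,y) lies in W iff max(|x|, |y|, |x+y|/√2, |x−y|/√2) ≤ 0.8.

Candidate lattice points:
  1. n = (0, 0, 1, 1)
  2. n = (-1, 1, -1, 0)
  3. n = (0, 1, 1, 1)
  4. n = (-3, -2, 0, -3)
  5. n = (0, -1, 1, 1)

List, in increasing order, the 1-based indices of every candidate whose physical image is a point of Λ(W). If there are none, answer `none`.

1, 3

π⊥(n) = n₀ + n₁ζ³ + n₂ζ⁶ + n₃ζ⁹ where ζ = e^{iπ/4}.
candidate 1: n = (0, 0, 1, 1) → π⊥ ≈ (+0.707107, -0.292893); max(|x|,|y|,|x±y|/√2) = 0.707107 ≤ 0.8 ⇒ ∈ W
candidate 2: n = (-1, 1, -1, 0) → π⊥ ≈ (-1.707107, +1.707107); max(|x|,|y|,|x±y|/√2) = 2.414214 > 0.8 ⇒ ∉ W
candidate 3: n = (0, 1, 1, 1) → π⊥ ≈ (+0.000000, +0.414214); max(|x|,|y|,|x±y|/√2) = 0.414214 ≤ 0.8 ⇒ ∈ W
candidate 4: n = (-3, -2, 0, -3) → π⊥ ≈ (-3.707107, -3.535534); max(|x|,|y|,|x±y|/√2) = 5.121320 > 0.8 ⇒ ∉ W
candidate 5: n = (0, -1, 1, 1) → π⊥ ≈ (+1.414214, -1.000000); max(|x|,|y|,|x±y|/√2) = 1.707107 > 0.8 ⇒ ∉ W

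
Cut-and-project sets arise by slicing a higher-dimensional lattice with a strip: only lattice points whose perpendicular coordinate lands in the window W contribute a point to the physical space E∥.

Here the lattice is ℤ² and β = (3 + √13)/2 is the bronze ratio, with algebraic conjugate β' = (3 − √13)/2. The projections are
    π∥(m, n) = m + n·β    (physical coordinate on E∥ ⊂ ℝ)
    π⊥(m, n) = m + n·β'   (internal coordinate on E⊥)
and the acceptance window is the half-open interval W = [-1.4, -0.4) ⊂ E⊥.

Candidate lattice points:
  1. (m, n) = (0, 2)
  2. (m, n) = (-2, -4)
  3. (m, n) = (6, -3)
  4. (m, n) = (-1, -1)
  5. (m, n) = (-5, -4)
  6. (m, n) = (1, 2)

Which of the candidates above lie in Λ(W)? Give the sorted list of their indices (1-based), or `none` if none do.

β' = (3−√13)/2 ≈ -0.30278.
#1 (0,2): internal coord 0 + (2)·β' = -0.60555; -0.60555 ∈ [-1.4, -0.4) → IN Λ
#2 (-2,-4): internal coord -2 + (-4)·β' = -0.78890; -0.78890 ∈ [-1.4, -0.4) → IN Λ
#3 (6,-3): internal coord 6 + (-3)·β' = +6.90833; +6.90833 ∉ [-1.4, -0.4) → out
#4 (-1,-1): internal coord -1 + (-1)·β' = -0.69722; -0.69722 ∈ [-1.4, -0.4) → IN Λ
#5 (-5,-4): internal coord -5 + (-4)·β' = -3.78890; -3.78890 ∉ [-1.4, -0.4) → out
#6 (1,2): internal coord 1 + (2)·β' = +0.39445; +0.39445 ∉ [-1.4, -0.4) → out

1, 2, 4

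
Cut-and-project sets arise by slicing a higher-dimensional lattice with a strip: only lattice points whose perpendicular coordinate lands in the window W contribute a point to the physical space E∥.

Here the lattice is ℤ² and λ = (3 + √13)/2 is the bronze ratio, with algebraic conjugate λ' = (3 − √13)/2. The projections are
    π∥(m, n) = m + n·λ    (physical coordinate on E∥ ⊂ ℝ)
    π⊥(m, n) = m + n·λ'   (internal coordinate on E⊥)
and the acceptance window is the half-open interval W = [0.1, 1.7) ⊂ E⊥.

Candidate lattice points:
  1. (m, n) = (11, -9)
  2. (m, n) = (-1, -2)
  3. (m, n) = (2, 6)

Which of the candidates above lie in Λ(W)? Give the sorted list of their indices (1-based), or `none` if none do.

Numerically λ ≈ 3.3028 and λ' = −1/λ ≈ -0.3028.
[1] lift (11,-9): star map gives 13.7250; window check 0.1 ≤ 13.7250 < 1.7 is false → out
[2] lift (-1,-2): star map gives -0.3944; window check 0.1 ≤ -0.3944 < 1.7 is false → out
[3] lift (2,6): star map gives 0.1833; window check 0.1 ≤ 0.1833 < 1.7 is true → IN Λ

3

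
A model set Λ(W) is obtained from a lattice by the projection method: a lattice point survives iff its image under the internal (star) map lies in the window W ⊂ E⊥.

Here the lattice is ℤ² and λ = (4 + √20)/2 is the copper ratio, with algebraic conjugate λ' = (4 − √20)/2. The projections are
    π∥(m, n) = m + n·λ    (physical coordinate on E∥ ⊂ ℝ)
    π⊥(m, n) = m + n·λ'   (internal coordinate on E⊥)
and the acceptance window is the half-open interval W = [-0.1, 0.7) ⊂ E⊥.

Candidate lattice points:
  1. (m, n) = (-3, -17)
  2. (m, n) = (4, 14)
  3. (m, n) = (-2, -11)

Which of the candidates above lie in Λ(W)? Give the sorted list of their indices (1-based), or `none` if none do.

Compute λ' = (4−√20)/2 = -0.23607, so π⊥(m,n) = m -0.23607·n.
candidate 1: (m,n)=(-3,-17) → π∥ = -3-17·λ ≈ -75.01316, π⊥ = -3-17·λ' ≈ 1.01316 ∉ [-0.1, 0.7) ⇒ out
candidate 2: (m,n)=(4,14) → π∥ = 4+14·λ ≈ 63.30495, π⊥ = 4+14·λ' ≈ 0.69505 ∈ [-0.1, 0.7) ⇒ IN Λ
candidate 3: (m,n)=(-2,-11) → π∥ = -2-11·λ ≈ -48.59675, π⊥ = -2-11·λ' ≈ 0.59675 ∈ [-0.1, 0.7) ⇒ IN Λ

2, 3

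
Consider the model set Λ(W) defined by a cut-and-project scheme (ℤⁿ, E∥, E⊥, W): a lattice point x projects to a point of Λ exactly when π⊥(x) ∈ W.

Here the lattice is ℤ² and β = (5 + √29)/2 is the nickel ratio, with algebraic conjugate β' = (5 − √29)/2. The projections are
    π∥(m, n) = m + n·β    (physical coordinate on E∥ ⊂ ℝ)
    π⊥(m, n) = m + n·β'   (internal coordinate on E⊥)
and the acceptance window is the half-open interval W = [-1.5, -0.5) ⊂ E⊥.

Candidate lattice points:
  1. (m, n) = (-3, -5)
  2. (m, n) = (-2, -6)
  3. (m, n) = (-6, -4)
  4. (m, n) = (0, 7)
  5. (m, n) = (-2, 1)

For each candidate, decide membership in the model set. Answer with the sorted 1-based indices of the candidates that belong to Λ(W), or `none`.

Compute β' = (5−√29)/2 = -0.1926, so π⊥(m,n) = m -0.1926·n.
#1 (-3,-5): internal coord -3 + (-5)·β' = -2.0371; -2.0371 ∉ [-1.5, -0.5) → out
#2 (-2,-6): internal coord -2 + (-6)·β' = -0.8445; -0.8445 ∈ [-1.5, -0.5) → IN Λ
#3 (-6,-4): internal coord -6 + (-4)·β' = -5.2297; -5.2297 ∉ [-1.5, -0.5) → out
#4 (0,7): internal coord 0 + (7)·β' = -1.3481; -1.3481 ∈ [-1.5, -0.5) → IN Λ
#5 (-2,1): internal coord -2 + (1)·β' = -2.1926; -2.1926 ∉ [-1.5, -0.5) → out

2, 4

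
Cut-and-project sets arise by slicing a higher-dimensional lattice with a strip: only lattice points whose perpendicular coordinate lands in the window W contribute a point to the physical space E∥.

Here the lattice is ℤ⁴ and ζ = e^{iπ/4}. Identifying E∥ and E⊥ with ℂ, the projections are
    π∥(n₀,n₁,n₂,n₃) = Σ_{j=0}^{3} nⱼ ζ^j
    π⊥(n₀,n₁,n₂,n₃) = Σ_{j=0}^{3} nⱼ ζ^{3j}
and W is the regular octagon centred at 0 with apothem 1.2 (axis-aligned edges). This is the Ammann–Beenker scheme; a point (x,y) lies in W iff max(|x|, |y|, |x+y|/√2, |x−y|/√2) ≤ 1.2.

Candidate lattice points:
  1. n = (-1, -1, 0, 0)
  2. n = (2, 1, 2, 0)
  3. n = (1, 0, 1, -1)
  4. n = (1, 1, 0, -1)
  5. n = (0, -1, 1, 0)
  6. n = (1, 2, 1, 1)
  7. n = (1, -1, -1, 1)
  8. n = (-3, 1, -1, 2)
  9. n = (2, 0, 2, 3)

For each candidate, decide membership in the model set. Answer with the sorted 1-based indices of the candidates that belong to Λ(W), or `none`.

π⊥(n) = n₀ + n₁ζ³ + n₂ζ⁶ + n₃ζ⁹ where ζ = e^{iπ/4}.
candidate 1: n = (-1, -1, 0, 0) → π⊥ ≈ (-0.292893, -0.707107); max(|x|,|y|,|x±y|/√2) = 0.707107 ≤ 1.2 ⇒ ∈ W
candidate 2: n = (2, 1, 2, 0) → π⊥ ≈ (+1.292893, -1.292893); max(|x|,|y|,|x±y|/√2) = 1.828427 > 1.2 ⇒ ∉ W
candidate 3: n = (1, 0, 1, -1) → π⊥ ≈ (+0.292893, -1.707107); max(|x|,|y|,|x±y|/√2) = 1.707107 > 1.2 ⇒ ∉ W
candidate 4: n = (1, 1, 0, -1) → π⊥ ≈ (-0.414214, +0.000000); max(|x|,|y|,|x±y|/√2) = 0.414214 ≤ 1.2 ⇒ ∈ W
candidate 5: n = (0, -1, 1, 0) → π⊥ ≈ (+0.707107, -1.707107); max(|x|,|y|,|x±y|/√2) = 1.707107 > 1.2 ⇒ ∉ W
candidate 6: n = (1, 2, 1, 1) → π⊥ ≈ (+0.292893, +1.121320); max(|x|,|y|,|x±y|/√2) = 1.121320 ≤ 1.2 ⇒ ∈ W
candidate 7: n = (1, -1, -1, 1) → π⊥ ≈ (+2.414214, +1.000000); max(|x|,|y|,|x±y|/√2) = 2.414214 > 1.2 ⇒ ∉ W
candidate 8: n = (-3, 1, -1, 2) → π⊥ ≈ (-2.292893, +3.121320); max(|x|,|y|,|x±y|/√2) = 3.828427 > 1.2 ⇒ ∉ W
candidate 9: n = (2, 0, 2, 3) → π⊥ ≈ (+4.121320, +0.121320); max(|x|,|y|,|x±y|/√2) = 4.121320 > 1.2 ⇒ ∉ W

1, 4, 6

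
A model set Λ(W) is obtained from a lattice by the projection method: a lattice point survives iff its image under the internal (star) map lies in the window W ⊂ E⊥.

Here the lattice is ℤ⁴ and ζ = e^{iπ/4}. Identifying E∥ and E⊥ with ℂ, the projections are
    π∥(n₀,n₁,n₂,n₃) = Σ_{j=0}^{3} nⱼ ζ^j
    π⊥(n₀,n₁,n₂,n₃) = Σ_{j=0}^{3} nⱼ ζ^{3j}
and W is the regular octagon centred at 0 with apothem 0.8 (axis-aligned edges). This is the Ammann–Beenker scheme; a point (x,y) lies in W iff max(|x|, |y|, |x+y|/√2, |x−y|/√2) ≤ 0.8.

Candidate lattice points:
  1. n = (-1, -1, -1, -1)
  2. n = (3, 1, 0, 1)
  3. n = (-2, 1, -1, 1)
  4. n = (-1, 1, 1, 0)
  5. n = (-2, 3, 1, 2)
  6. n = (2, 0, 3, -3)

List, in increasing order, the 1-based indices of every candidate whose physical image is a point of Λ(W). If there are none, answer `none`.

With ζ = e^{iπ/4} the internal vectors are ζ^0,ζ^3,ζ^6,ζ^9.
candidate 1: n = (-1, -1, -1, -1) → π⊥ ≈ (-1.00000, -0.41421); max(|x|,|y|,|x±y|/√2) = 1.00000 > 0.8 ⇒ ∉ W
candidate 2: n = (3, 1, 0, 1) → π⊥ ≈ (+3.00000, +1.41421); max(|x|,|y|,|x±y|/√2) = 3.12132 > 0.8 ⇒ ∉ W
candidate 3: n = (-2, 1, -1, 1) → π⊥ ≈ (-2.00000, +2.41421); max(|x|,|y|,|x±y|/√2) = 3.12132 > 0.8 ⇒ ∉ W
candidate 4: n = (-1, 1, 1, 0) → π⊥ ≈ (-1.70711, -0.29289); max(|x|,|y|,|x±y|/√2) = 1.70711 > 0.8 ⇒ ∉ W
candidate 5: n = (-2, 3, 1, 2) → π⊥ ≈ (-2.70711, +2.53553); max(|x|,|y|,|x±y|/√2) = 3.70711 > 0.8 ⇒ ∉ W
candidate 6: n = (2, 0, 3, -3) → π⊥ ≈ (-0.12132, -5.12132); max(|x|,|y|,|x±y|/√2) = 5.12132 > 0.8 ⇒ ∉ W

none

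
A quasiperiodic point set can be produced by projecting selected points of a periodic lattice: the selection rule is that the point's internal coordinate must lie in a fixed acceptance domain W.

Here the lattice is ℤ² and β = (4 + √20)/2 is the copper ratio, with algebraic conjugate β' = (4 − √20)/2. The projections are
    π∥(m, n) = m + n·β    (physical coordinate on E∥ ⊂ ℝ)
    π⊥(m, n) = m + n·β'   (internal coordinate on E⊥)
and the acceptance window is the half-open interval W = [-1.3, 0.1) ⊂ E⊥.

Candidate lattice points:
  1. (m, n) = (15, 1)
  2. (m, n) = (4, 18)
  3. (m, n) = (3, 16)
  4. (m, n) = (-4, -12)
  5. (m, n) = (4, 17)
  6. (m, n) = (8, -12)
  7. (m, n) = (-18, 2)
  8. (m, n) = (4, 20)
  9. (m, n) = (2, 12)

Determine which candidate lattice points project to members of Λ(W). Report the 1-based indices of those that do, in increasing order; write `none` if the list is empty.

Numerically β ≈ 4.2361 and β' = −1/β ≈ -0.2361.
#1 (15,1): internal coord 15 + (1)·β' = +14.7639; +14.7639 ∉ [-1.3, 0.1) → out
#2 (4,18): internal coord 4 + (18)·β' = -0.2492; -0.2492 ∈ [-1.3, 0.1) → IN Λ
#3 (3,16): internal coord 3 + (16)·β' = -0.7771; -0.7771 ∈ [-1.3, 0.1) → IN Λ
#4 (-4,-12): internal coord -4 + (-12)·β' = -1.1672; -1.1672 ∈ [-1.3, 0.1) → IN Λ
#5 (4,17): internal coord 4 + (17)·β' = -0.0132; -0.0132 ∈ [-1.3, 0.1) → IN Λ
#6 (8,-12): internal coord 8 + (-12)·β' = +10.8328; +10.8328 ∉ [-1.3, 0.1) → out
#7 (-18,2): internal coord -18 + (2)·β' = -18.4721; -18.4721 ∉ [-1.3, 0.1) → out
#8 (4,20): internal coord 4 + (20)·β' = -0.7214; -0.7214 ∈ [-1.3, 0.1) → IN Λ
#9 (2,12): internal coord 2 + (12)·β' = -0.8328; -0.8328 ∈ [-1.3, 0.1) → IN Λ

2, 3, 4, 5, 8, 9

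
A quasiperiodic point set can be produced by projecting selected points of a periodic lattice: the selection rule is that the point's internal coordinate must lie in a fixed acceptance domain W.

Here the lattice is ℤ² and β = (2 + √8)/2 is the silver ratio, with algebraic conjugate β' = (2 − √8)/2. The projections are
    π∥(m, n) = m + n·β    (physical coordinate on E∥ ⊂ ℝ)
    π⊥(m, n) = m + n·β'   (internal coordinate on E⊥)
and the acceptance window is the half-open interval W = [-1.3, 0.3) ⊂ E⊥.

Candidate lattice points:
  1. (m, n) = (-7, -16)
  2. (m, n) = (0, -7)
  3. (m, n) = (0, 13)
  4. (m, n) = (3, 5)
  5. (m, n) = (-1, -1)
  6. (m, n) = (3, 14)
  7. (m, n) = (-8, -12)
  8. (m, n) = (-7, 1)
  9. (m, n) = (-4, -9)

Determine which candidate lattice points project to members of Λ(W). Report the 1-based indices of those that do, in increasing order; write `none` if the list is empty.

Numerically β ≈ 2.41421 and β' = −1/β ≈ -0.41421.
candidate 1: (m,n)=(-7,-16) → π∥ = -7-16·β ≈ -45.62742, π⊥ = -7-16·β' ≈ -0.37258 ∈ [-1.3, 0.3) ⇒ IN Λ
candidate 2: (m,n)=(0,-7) → π∥ = 0-7·β ≈ -16.89949, π⊥ = 0-7·β' ≈ 2.89949 ∉ [-1.3, 0.3) ⇒ out
candidate 3: (m,n)=(0,13) → π∥ = 0+13·β ≈ 31.38478, π⊥ = 0+13·β' ≈ -5.38478 ∉ [-1.3, 0.3) ⇒ out
candidate 4: (m,n)=(3,5) → π∥ = 3+5·β ≈ 15.07107, π⊥ = 3+5·β' ≈ 0.92893 ∉ [-1.3, 0.3) ⇒ out
candidate 5: (m,n)=(-1,-1) → π∥ = -1-1·β ≈ -3.41421, π⊥ = -1-1·β' ≈ -0.58579 ∈ [-1.3, 0.3) ⇒ IN Λ
candidate 6: (m,n)=(3,14) → π∥ = 3+14·β ≈ 36.79899, π⊥ = 3+14·β' ≈ -2.79899 ∉ [-1.3, 0.3) ⇒ out
candidate 7: (m,n)=(-8,-12) → π∥ = -8-12·β ≈ -36.97056, π⊥ = -8-12·β' ≈ -3.02944 ∉ [-1.3, 0.3) ⇒ out
candidate 8: (m,n)=(-7,1) → π∥ = -7+1·β ≈ -4.58579, π⊥ = -7+1·β' ≈ -7.41421 ∉ [-1.3, 0.3) ⇒ out
candidate 9: (m,n)=(-4,-9) → π∥ = -4-9·β ≈ -25.72792, π⊥ = -4-9·β' ≈ -0.27208 ∈ [-1.3, 0.3) ⇒ IN Λ

1, 5, 9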